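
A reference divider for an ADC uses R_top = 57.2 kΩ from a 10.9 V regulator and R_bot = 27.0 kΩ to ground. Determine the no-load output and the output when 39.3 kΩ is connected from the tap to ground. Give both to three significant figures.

Unloaded: 3.50 V; loaded: 2.38 V

Open-circuit: V = 10.9 × 27.0/(57.2 + 27.0) = 3.50 V.
With the load, R_bot becomes R_bot‖R_L = 16.00 kΩ, so V = 10.9 × 16.00/73.20 = 2.38 V.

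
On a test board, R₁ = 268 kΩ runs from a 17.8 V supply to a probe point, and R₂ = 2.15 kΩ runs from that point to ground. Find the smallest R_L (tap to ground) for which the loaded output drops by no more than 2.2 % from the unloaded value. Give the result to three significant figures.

R_L(min) ≈ 94.8 kΩ

Output resistance R_th = R₁‖R₂ = (268 × 2.15)/270.1 = 2.133 kΩ.
The fractional drop is R_th/(R_th + R_L); requiring this ≤ 0.0220 gives R_L ≥ R_th(1/0.0220 − 1) = 2.133 × 44.45 = 94.8 kΩ.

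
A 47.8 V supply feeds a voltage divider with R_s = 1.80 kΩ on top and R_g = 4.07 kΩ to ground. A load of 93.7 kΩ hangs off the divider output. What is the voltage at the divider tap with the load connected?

The load sits in parallel with R_g: R_g‖R_L = (4.07 × 93.7) / (4.07 + 93.7) = 3.901 kΩ.
V_out = 47.8 × 3.901 / (1.80 + 3.901) = 47.8 × 3.901/5.701 = 32.7 V.

V_out ≈ 32.7 V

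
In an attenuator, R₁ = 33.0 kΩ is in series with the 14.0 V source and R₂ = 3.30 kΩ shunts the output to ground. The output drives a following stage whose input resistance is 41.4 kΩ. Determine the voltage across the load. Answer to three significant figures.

The load sits in parallel with R₂: R₂‖R_L = (3.30 × 41.4) / (3.30 + 41.4) = 3.056 kΩ.
V_out = 14.0 × 3.056 / (33.0 + 3.056) = 14.0 × 3.056/36.06 = 1.19 V.

V_out ≈ 1.19 V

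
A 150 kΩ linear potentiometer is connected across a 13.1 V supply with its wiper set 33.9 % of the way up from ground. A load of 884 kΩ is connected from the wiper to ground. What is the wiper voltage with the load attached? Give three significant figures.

The wiper splits the pot into (1−α)R = 99.15 kΩ above and αR = 50.85 kΩ below.
Lower section ‖ load = 48.08 kΩ.
V_wiper = 13.1 × 48.08/(99.15 + 48.08) = 4.28 V.

V ≈ 4.28 V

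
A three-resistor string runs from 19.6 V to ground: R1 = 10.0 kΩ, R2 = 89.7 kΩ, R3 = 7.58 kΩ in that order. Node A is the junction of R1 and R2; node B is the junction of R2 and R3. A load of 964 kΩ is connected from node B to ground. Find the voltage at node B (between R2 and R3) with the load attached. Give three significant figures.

V ≈ 1.37 V

At node B, R3 is in parallel with the load: R3‖R_L = 7.521 kΩ.
Below node A the resistance is R2 + (R3‖R_L) = 97.22 kΩ, so V_A = 19.6 × 97.22/107.2 = 17.77 V.
Then V_B = V_A × (R3‖R_L)/(R2 + R3‖R_L) = 17.77 × 7.521/97.22 = 1.37 V.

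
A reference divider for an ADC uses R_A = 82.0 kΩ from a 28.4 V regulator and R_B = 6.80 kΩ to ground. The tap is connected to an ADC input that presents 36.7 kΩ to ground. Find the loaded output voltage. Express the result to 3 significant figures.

V_out ≈ 1.86 V

The load sits in parallel with R_B: R_B‖R_L = (6.80 × 36.7) / (6.80 + 36.7) = 5.737 kΩ.
V_out = 28.4 × 5.737 / (82.0 + 5.737) = 28.4 × 5.737/87.74 = 1.86 V.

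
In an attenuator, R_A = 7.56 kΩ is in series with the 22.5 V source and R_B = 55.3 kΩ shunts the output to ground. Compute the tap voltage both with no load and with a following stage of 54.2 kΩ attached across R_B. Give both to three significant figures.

Unloaded: 19.8 V; loaded: 17.6 V

Open-circuit: V = 22.5 × 55.3/(7.56 + 55.3) = 19.8 V.
With the load, R_B becomes R_B‖R_L = 27.37 kΩ, so V = 22.5 × 27.37/34.93 = 17.6 V.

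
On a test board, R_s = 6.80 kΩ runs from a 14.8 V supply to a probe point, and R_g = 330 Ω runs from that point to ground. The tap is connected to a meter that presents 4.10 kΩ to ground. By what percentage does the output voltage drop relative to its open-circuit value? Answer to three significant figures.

The divider's output (Thévenin) resistance is R_s‖R_g = 314.7 Ω.
Fractional drop under load = R_th/(R_th + R_L) = 314.7 / (314.7 + 4100) = 0.07129.
So the output falls by 7.13 %.

7.13 %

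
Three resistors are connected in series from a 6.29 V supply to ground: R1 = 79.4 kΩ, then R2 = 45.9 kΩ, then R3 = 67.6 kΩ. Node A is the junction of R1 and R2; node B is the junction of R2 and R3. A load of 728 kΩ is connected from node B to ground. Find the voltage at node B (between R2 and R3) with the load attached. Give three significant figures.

V ≈ 2.08 V

At node B, R3 is in parallel with the load: R3‖R_L = 61.86 kΩ.
Below node A the resistance is R2 + (R3‖R_L) = 107.8 kΩ, so V_A = 6.29 × 107.8/187.2 = 3.622 V.
Then V_B = V_A × (R3‖R_L)/(R2 + R3‖R_L) = 3.622 × 61.86/107.8 = 2.08 V.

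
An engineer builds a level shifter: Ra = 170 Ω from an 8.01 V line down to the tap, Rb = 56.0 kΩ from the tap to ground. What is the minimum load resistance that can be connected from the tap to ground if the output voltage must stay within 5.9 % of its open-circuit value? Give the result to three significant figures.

R_L(min) ≈ 2.70 kΩ

Output resistance R_th = Ra‖Rb = (170 × 56000)/56170 = 169.5 Ω.
The fractional drop is R_th/(R_th + R_L); requiring this ≤ 0.0590 gives R_L ≥ R_th(1/0.0590 − 1) = 169.5 × 15.95 = 2.70 kΩ.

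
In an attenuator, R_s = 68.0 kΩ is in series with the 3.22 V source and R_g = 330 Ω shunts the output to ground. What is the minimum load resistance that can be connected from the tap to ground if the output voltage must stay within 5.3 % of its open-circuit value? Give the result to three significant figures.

Output resistance R_th = R_s‖R_g = (68000 × 330)/68330 = 328.4 Ω.
The fractional drop is R_th/(R_th + R_L); requiring this ≤ 0.0530 gives R_L ≥ R_th(1/0.0530 − 1) = 328.4 × 17.87 = 5.87 kΩ.

R_L(min) ≈ 5.87 kΩ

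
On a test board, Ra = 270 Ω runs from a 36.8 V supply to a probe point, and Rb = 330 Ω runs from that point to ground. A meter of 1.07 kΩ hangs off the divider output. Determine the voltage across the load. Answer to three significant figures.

V_out ≈ 17.8 V

The load sits in parallel with Rb: Rb‖R_L = (330 × 1070) / (330 + 1070) = 252.2 Ω.
V_out = 36.8 × 252.2 / (270 + 252.2) = 36.8 × 252.2/522.2 = 17.8 V.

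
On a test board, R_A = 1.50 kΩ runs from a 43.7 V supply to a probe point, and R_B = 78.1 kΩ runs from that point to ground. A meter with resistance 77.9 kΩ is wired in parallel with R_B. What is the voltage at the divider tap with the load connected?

The load sits in parallel with R_B: R_B‖R_L = (78.1 × 77.9) / (78.1 + 77.9) = 39.00 kΩ.
V_out = 43.7 × 39.00 / (1.50 + 39.00) = 43.7 × 39.00/40.50 = 42.1 V.
(Unloaded it would have been 42.9 V.)

V_out ≈ 42.1 V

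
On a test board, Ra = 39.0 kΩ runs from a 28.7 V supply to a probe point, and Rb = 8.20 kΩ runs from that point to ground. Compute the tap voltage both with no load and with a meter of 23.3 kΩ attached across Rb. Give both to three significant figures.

Unloaded: 4.99 V; loaded: 3.86 V

Open-circuit: V = 28.7 × 8.20/(39.0 + 8.20) = 4.99 V.
With the load, Rb becomes Rb‖R_L = 6.065 kΩ, so V = 28.7 × 6.065/45.07 = 3.86 V.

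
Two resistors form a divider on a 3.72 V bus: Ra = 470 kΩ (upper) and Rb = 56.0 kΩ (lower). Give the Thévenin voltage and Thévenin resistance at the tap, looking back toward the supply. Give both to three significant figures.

V_th = 0.396 V, R_th = 50.0 kΩ

V_th is the open-circuit tap voltage: 3.72 × 56.0/(470 + 56.0) = 0.396 V.
With the supply zeroed, Ra and Rb appear in parallel from the tap: R_th = Ra‖Rb = (470 × 56.0)/526.0 = 50.0 kΩ.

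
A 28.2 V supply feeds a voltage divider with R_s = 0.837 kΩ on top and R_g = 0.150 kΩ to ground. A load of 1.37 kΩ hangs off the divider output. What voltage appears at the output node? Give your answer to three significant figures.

V_out ≈ 3.92 V

The load sits in parallel with R_g: R_g‖R_L = (150 × 1370) / (150 + 1370) = 135.2 Ω.
V_out = 28.2 × 135.2 / (837 + 135.2) = 28.2 × 135.2/972.2 = 3.92 V.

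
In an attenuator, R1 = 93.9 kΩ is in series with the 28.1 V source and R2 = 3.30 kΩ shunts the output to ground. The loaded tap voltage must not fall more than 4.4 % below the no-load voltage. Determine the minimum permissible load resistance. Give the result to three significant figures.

Output resistance R_th = R1‖R2 = (93.9 × 3.30)/97.20 = 3.188 kΩ.
The fractional drop is R_th/(R_th + R_L); requiring this ≤ 0.0440 gives R_L ≥ R_th(1/0.0440 − 1) = 3.188 × 21.73 = 69.3 kΩ.

R_L(min) ≈ 69.3 kΩ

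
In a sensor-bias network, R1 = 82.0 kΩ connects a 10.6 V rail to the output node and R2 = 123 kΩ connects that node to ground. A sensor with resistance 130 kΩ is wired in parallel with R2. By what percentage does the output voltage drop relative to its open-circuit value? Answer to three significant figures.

27.5 %

The divider's output (Thévenin) resistance is R1‖R2 = 49.20 kΩ.
Fractional drop under load = R_th/(R_th + R_L) = 49.20 / (49.20 + 130) = 0.2746.
So the output falls by 27.5 %.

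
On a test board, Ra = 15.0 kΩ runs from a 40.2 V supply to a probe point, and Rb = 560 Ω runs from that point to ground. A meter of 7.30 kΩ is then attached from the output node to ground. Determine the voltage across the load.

V_out ≈ 1.35 V

The load sits in parallel with Rb: Rb‖R_L = (560 × 7300) / (560 + 7300) = 520.1 Ω.
V_out = 40.2 × 520.1 / (15000 + 520.1) = 40.2 × 520.1/15520 = 1.35 V.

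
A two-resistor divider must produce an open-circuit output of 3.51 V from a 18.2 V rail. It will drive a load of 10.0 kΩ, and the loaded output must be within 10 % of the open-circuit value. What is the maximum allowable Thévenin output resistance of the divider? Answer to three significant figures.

Loading drop = R_th/(R_th + R_L) ≤ 0.100, so R_th ≤ R_L · ε/(1−ε) = 10.0 kΩ × 0.100/0.9000 = 1.11 kΩ.
(Any R1, R2 with R2/(R1+R2) = 0.193 and R1‖R2 ≤ 1.11 kΩ will meet the spec.)

R_th ≤ 1.11 kΩ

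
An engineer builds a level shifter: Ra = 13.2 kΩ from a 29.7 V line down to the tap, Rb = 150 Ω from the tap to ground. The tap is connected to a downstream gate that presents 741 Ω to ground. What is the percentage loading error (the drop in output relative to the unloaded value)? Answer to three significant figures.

The divider's output (Thévenin) resistance is Ra‖Rb = 148.3 Ω.
Fractional drop under load = R_th/(R_th + R_L) = 148.3 / (148.3 + 741) = 0.1668.
So the output falls by 16.7 %.

16.7 %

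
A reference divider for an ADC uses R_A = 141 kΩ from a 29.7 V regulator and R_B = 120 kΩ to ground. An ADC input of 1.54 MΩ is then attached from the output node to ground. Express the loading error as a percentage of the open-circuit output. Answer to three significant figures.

The divider's output (Thévenin) resistance is R_A‖R_B = 64.83 kΩ.
Fractional drop under load = R_th/(R_th + R_L) = 64.83 / (64.83 + 1540) = 0.04040.
So the output falls by 4.04 %.

4.04 %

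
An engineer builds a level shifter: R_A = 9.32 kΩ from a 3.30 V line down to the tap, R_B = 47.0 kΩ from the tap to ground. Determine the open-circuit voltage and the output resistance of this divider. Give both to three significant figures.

V_th = 2.75 V, R_th = 7.78 kΩ

V_th is the open-circuit tap voltage: 3.30 × 47.0/(9.32 + 47.0) = 2.75 V.
With the supply zeroed, R_A and R_B appear in parallel from the tap: R_th = R_A‖R_B = (9.32 × 47.0)/56.32 = 7.78 kΩ.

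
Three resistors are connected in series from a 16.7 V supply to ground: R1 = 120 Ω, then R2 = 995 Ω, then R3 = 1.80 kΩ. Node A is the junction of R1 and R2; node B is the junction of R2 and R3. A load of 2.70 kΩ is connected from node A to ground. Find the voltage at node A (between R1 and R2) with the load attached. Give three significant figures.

Below node A the series string R2+R3 = 2795 Ω sits in parallel with the 2700 Ω load: 1373 Ω.
V_A = 16.7 × 1373/(120 + 1373) = 15.4 V.

V ≈ 15.4 V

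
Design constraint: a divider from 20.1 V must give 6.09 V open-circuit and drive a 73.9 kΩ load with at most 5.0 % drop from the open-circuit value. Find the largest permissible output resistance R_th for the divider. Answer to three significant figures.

R_th ≤ 3.89 kΩ

Loading drop = R_th/(R_th + R_L) ≤ 0.0500, so R_th ≤ R_L · ε/(1−ε) = 73.9 kΩ × 0.0500/0.9500 = 3.89 kΩ.
(Any R1, R2 with R2/(R1+R2) = 0.303 and R1‖R2 ≤ 3.89 kΩ will meet the spec.)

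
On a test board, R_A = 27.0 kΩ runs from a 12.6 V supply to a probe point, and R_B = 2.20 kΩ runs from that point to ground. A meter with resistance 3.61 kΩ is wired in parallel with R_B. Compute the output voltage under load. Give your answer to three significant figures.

The load sits in parallel with R_B: R_B‖R_L = (2.20 × 3.61) / (2.20 + 3.61) = 1.367 kΩ.
V_out = 12.6 × 1.367 / (27.0 + 1.367) = 12.6 × 1.367/28.37 = 0.607 V.
(Unloaded it would have been 0.949 V.)

V_out ≈ 0.607 V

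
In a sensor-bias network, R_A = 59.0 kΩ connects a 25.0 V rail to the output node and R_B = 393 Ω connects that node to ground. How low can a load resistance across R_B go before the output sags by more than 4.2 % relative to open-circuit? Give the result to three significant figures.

Output resistance R_th = R_A‖R_B = (59000 × 393)/59390 = 390.4 Ω.
The fractional drop is R_th/(R_th + R_L); requiring this ≤ 0.0420 gives R_L ≥ R_th(1/0.0420 − 1) = 390.4 × 22.81 = 8.90 kΩ.

R_L(min) ≈ 8.90 kΩ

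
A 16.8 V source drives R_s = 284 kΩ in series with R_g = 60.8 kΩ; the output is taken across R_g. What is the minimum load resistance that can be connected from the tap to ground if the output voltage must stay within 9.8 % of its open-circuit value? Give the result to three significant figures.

Output resistance R_th = R_s‖R_g = (284 × 60.8)/344.8 = 50.08 kΩ.
The fractional drop is R_th/(R_th + R_L); requiring this ≤ 0.0980 gives R_L ≥ R_th(1/0.0980 − 1) = 50.08 × 9.204 = 461 kΩ.

R_L(min) ≈ 461 kΩ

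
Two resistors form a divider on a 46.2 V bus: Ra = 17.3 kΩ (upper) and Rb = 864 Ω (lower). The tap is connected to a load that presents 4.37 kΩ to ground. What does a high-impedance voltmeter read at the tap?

V_out ≈ 1.85 V

The load sits in parallel with Rb: Rb‖R_L = (864 × 4370) / (864 + 4370) = 721.4 Ω.
V_out = 46.2 × 721.4 / (17300 + 721.4) = 46.2 × 721.4/18020 = 1.85 V.
(Unloaded it would have been 2.20 V.)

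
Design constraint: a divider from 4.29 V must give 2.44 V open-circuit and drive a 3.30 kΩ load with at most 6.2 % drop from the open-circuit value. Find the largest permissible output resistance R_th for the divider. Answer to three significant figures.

R_th ≤ 218 Ω

Loading drop = R_th/(R_th + R_L) ≤ 0.0620, so R_th ≤ R_L · ε/(1−ε) = 3.30 kΩ × 0.0620/0.9380 = 218 Ω.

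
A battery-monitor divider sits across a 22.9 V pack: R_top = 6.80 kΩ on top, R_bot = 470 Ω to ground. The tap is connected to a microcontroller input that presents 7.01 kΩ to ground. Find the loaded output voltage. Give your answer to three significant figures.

V_out ≈ 1.39 V

The load sits in parallel with R_bot: R_bot‖R_L = (470 × 7010) / (470 + 7010) = 440.5 Ω.
V_out = 22.9 × 440.5 / (6800 + 440.5) = 22.9 × 440.5/7240 = 1.39 V.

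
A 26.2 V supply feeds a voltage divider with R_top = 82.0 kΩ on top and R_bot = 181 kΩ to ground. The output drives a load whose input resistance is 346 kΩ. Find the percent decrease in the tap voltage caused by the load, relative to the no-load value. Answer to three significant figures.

14.0 %

Unloaded V = 26.2 × 181/263.0 = 18.031 V.
Loaded: R_bot‖R_L = 118.8 kΩ, giving V = 26.2 × 118.8/200.8 = 15.503 V.
Drop = (18.031 − 15.503) / 18.031 = 14.0 %.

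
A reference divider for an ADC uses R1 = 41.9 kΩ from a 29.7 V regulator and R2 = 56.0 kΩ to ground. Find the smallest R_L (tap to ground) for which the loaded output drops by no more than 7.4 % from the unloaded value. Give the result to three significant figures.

Output resistance R_th = R1‖R2 = (41.9 × 56.0)/97.90 = 23.97 kΩ.
The fractional drop is R_th/(R_th + R_L); requiring this ≤ 0.0740 gives R_L ≥ R_th(1/0.0740 − 1) = 23.97 × 12.51 = 300 kΩ.

R_L(min) ≈ 300 kΩ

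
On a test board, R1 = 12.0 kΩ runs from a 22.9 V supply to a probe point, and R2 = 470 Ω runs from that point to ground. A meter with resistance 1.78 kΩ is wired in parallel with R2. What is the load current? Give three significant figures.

R2‖R_L = 371.8 Ω; V_out = 22.9 × 371.8/12370 = 0.6882 V.
I_L = V_out / R_L = 0.6882 / 1.78 kΩ = 0.387 mA.

I_L ≈ 0.387 mA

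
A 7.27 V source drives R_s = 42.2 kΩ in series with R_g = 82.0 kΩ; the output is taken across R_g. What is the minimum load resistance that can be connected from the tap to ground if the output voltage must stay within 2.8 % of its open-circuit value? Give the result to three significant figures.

Output resistance R_th = R_s‖R_g = (42.2 × 82.0)/124.2 = 27.86 kΩ.
The fractional drop is R_th/(R_th + R_L); requiring this ≤ 0.0280 gives R_L ≥ R_th(1/0.0280 − 1) = 27.86 × 34.71 = 967 kΩ.

R_L(min) ≈ 967 kΩ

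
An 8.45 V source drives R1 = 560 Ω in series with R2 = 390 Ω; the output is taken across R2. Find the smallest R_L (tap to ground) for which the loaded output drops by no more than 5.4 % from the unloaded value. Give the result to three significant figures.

R_L(min) ≈ 4.03 kΩ

Output resistance R_th = R1‖R2 = (560 × 390)/950.0 = 229.9 Ω.
The fractional drop is R_th/(R_th + R_L); requiring this ≤ 0.0540 gives R_L ≥ R_th(1/0.0540 − 1) = 229.9 × 17.52 = 4.03 kΩ.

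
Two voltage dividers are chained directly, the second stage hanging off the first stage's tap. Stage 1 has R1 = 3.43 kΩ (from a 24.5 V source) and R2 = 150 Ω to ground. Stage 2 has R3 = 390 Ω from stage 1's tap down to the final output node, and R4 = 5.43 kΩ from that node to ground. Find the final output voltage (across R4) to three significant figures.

Stage 2 presents R3+R4 = 5820 Ω as a load on stage 1's tap.
Stage 1's lower leg becomes R2‖(R3+R4) = 146.2 Ω, so V_mid = 24.5 × 146.2/3576 = 1.002 V.
Stage 2 is itself unloaded: V_out = V_mid × R4/(R3+R4) = 1.002 × 5430/5820 = 0.935 V.

V_out ≈ 0.935 V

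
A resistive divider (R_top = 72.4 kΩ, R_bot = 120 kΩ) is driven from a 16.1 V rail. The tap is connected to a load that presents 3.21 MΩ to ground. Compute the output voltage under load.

The load sits in parallel with R_bot: R_bot‖R_L = (120 × 3210) / (120 + 3210) = 115.7 kΩ.
V_out = 16.1 × 115.7 / (72.4 + 115.7) = 16.1 × 115.7/188.1 = 9.90 V.

V_out ≈ 9.90 V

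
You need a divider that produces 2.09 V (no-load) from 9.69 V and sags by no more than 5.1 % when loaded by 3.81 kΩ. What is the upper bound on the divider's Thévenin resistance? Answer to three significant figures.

Loading drop = R_th/(R_th + R_L) ≤ 0.0510, so R_th ≤ R_L · ε/(1−ε) = 3.81 kΩ × 0.0510/0.9490 = 205 Ω.

R_th ≤ 205 Ω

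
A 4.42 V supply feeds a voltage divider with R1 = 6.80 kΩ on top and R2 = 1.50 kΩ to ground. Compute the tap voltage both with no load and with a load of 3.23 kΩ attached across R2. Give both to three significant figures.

Unloaded: 0.799 V; loaded: 0.579 V

Open-circuit: V = 4.42 × 1.50/(6.80 + 1.50) = 0.799 V.
With the load, R2 becomes R2‖R_L = 1.024 kΩ, so V = 4.42 × 1.024/7.824 = 0.579 V.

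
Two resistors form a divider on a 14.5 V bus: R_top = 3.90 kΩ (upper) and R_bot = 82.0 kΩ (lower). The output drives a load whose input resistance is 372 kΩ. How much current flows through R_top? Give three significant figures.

R_bot‖R_L = 67.19 kΩ, so the source sees R_top + R_bot‖R_L = 71.09 kΩ.
I = 14.5 V / 71.09 kΩ = 0.204 mA.

I ≈ 0.204 mA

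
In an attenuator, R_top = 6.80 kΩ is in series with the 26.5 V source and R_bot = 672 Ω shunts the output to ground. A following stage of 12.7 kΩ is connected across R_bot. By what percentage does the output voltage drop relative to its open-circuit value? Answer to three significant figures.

4.59 %

The divider's output (Thévenin) resistance is R_top‖R_bot = 611.6 Ω.
Fractional drop under load = R_th/(R_th + R_L) = 611.6 / (611.6 + 12700) = 0.04594.
So the output falls by 4.59 %.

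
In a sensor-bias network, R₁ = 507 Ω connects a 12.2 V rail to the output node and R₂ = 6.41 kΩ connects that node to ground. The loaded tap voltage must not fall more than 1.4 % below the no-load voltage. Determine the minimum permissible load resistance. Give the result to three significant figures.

Output resistance R_th = R₁‖R₂ = (507 × 6410)/6917 = 469.8 Ω.
The fractional drop is R_th/(R_th + R_L); requiring this ≤ 0.0140 gives R_L ≥ R_th(1/0.0140 − 1) = 469.8 × 70.43 = 33.1 kΩ.

R_L(min) ≈ 33.1 kΩ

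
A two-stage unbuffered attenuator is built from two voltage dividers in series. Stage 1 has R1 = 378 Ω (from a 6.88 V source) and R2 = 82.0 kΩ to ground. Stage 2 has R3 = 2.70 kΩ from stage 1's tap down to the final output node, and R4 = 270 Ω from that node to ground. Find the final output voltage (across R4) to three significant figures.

V_out ≈ 0.553 V

Stage 2 presents R3+R4 = 2970 Ω as a load on stage 1's tap.
Stage 1's lower leg becomes R2‖(R3+R4) = 2866 Ω, so V_mid = 6.88 × 2866/3244 = 6.078 V.
Stage 2 is itself unloaded: V_out = V_mid × R4/(R3+R4) = 6.078 × 270/2970 = 0.553 V.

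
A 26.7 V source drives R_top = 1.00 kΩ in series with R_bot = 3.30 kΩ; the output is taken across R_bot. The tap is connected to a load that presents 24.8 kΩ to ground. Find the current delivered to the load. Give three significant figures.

R_bot‖R_L = 2.912 kΩ; V_out = 26.7 × 2.912/3.912 = 19.88 V.
I_L = V_out / R_L = 19.88 / 24.8 kΩ = 0.801 mA.

I_L ≈ 0.801 mA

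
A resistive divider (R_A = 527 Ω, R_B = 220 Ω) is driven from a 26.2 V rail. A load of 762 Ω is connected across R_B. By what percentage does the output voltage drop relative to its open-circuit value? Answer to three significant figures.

16.9 %

Unloaded V = 26.2 × 220/747.0 = 7.716 V.
Loaded: R_B‖R_L = 170.7 Ω, giving V = 26.2 × 170.7/697.7 = 6.410 V.
Drop = (7.716 − 6.410) / 7.716 = 16.9 %.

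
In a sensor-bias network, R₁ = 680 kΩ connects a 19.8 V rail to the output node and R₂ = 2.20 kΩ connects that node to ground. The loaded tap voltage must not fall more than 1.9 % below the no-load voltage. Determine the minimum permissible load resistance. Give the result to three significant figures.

R_L(min) ≈ 113 kΩ

Output resistance R_th = R₁‖R₂ = (680 × 2.20)/682.2 = 2.193 kΩ.
The fractional drop is R_th/(R_th + R_L); requiring this ≤ 0.0190 gives R_L ≥ R_th(1/0.0190 − 1) = 2.193 × 51.63 = 113 kΩ.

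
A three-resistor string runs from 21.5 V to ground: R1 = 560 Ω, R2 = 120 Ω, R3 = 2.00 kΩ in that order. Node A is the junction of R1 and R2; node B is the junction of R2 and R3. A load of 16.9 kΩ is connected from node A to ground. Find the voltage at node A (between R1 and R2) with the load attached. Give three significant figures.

Below node A the series string R2+R3 = 2120 Ω sits in parallel with the 16900 Ω load: 1884 Ω.
V_A = 21.5 × 1884/(560 + 1884) = 16.6 V.

V ≈ 16.6 V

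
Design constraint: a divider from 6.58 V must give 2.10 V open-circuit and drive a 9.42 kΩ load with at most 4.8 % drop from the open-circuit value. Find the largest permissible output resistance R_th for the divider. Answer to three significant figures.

R_th ≤ 475 Ω

Loading drop = R_th/(R_th + R_L) ≤ 0.0480, so R_th ≤ R_L · ε/(1−ε) = 9.42 kΩ × 0.0480/0.9520 = 475 Ω.
(Any R1, R2 with R2/(R1+R2) = 0.319 and R1‖R2 ≤ 475 Ω will meet the spec.)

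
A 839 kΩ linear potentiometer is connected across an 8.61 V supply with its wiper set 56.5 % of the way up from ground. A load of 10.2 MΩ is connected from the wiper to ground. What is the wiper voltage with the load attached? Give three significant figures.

V ≈ 4.77 V

The wiper splits the pot into (1−α)R = 365.0 kΩ above and αR = 474.0 kΩ below.
Lower section ‖ load = 453.0 kΩ.
V_wiper = 8.61 × 453.0/(365.0 + 453.0) = 4.77 V.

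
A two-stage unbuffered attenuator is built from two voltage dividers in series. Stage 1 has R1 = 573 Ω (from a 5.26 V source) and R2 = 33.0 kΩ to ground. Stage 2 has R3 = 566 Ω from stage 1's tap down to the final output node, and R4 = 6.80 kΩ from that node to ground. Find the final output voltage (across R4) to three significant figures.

V_out ≈ 4.43 V

Stage 2 presents R3+R4 = 7366 Ω as a load on stage 1's tap.
Stage 1's lower leg becomes R2‖(R3+R4) = 6022 Ω, so V_mid = 5.26 × 6022/6595 = 4.803 V.
Stage 2 is itself unloaded: V_out = V_mid × R4/(R3+R4) = 4.803 × 6800/7366 = 4.43 V.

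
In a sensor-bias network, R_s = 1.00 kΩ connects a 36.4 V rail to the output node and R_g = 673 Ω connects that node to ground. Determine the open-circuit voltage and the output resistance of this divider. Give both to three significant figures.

V_th = 14.6 V, R_th = 402 Ω

V_th is the open-circuit tap voltage: 36.4 × 673/(1000 + 673) = 14.6 V.
With the supply zeroed, R_s and R_g appear in parallel from the tap: R_th = R_s‖R_g = (1000 × 673)/1673 = 402 Ω.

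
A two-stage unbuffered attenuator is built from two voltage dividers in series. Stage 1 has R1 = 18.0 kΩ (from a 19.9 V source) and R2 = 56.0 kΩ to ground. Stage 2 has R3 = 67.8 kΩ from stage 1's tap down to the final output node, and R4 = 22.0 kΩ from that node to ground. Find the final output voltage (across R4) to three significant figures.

Stage 2 presents R3+R4 = 89.80 kΩ as a load on stage 1's tap.
Stage 1's lower leg becomes R2‖(R3+R4) = 34.49 kΩ, so V_mid = 19.9 × 34.49/52.49 = 13.08 V.
Stage 2 is itself unloaded: V_out = V_mid × R4/(R3+R4) = 13.08 × 22.0/89.80 = 3.20 V.

V_out ≈ 3.20 V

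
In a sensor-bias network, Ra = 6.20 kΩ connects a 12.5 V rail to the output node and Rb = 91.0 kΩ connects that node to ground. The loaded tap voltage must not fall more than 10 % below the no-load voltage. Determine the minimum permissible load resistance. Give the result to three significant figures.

R_L(min) ≈ 52.2 kΩ

Output resistance R_th = Ra‖Rb = (6.20 × 91.0)/97.20 = 5.805 kΩ.
The fractional drop is R_th/(R_th + R_L); requiring this ≤ 0.100 gives R_L ≥ R_th(1/0.100 − 1) = 5.805 × 9.000 = 52.2 kΩ.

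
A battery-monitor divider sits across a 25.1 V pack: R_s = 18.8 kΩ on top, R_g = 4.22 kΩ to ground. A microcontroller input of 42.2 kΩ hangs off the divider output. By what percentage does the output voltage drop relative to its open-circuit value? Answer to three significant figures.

7.55 %

The divider's output (Thévenin) resistance is R_s‖R_g = 3.446 kΩ.
Fractional drop under load = R_th/(R_th + R_L) = 3.446 / (3.446 + 42.2) = 0.07550.
So the output falls by 7.55 %.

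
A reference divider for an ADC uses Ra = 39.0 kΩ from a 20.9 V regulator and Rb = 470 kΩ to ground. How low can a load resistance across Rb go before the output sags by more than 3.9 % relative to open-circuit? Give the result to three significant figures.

R_L(min) ≈ 887 kΩ

Output resistance R_th = Ra‖Rb = (39.0 × 470)/509.0 = 36.01 kΩ.
The fractional drop is R_th/(R_th + R_L); requiring this ≤ 0.0390 gives R_L ≥ R_th(1/0.0390 − 1) = 36.01 × 24.64 = 887 kΩ.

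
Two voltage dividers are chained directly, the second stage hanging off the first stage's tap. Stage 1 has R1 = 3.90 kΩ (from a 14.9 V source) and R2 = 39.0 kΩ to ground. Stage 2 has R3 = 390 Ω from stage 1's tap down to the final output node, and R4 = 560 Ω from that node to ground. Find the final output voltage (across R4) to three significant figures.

Stage 2 presents R3+R4 = 950.0 Ω as a load on stage 1's tap.
Stage 1's lower leg becomes R2‖(R3+R4) = 927.4 Ω, so V_mid = 14.9 × 927.4/4827 = 2.862 V.
Stage 2 is itself unloaded: V_out = V_mid × R4/(R3+R4) = 2.862 × 560/950.0 = 1.69 V.

V_out ≈ 1.69 V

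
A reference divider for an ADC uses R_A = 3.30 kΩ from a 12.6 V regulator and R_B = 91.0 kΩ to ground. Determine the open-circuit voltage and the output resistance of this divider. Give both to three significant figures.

V_th = 12.2 V, R_th = 3.18 kΩ

V_th is the open-circuit tap voltage: 12.6 × 91.0/(3.30 + 91.0) = 12.2 V.
With the supply zeroed, R_A and R_B appear in parallel from the tap: R_th = R_A‖R_B = (3.30 × 91.0)/94.30 = 3.18 kΩ.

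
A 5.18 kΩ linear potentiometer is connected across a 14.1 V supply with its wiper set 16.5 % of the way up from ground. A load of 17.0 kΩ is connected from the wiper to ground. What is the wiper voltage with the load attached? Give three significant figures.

V ≈ 2.23 V

The wiper splits the pot into (1−α)R = 4325 Ω above and αR = 854.7 Ω below.
Lower section ‖ load = 813.8 Ω.
V_wiper = 14.1 × 813.8/(4325 + 813.8) = 2.23 V.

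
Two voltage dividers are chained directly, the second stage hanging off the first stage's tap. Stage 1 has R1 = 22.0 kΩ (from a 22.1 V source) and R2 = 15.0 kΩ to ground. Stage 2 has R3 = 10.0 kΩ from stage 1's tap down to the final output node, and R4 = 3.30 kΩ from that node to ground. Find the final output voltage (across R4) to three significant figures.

V_out ≈ 1.33 V

Stage 2 presents R3+R4 = 13.30 kΩ as a load on stage 1's tap.
Stage 1's lower leg becomes R2‖(R3+R4) = 7.049 kΩ, so V_mid = 22.1 × 7.049/29.05 = 5.363 V.
Stage 2 is itself unloaded: V_out = V_mid × R4/(R3+R4) = 5.363 × 3.30/13.30 = 1.33 V.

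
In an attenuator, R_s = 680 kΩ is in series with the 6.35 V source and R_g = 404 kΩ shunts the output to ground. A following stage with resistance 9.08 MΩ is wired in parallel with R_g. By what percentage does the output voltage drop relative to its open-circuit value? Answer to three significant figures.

2.72 %

The divider's output (Thévenin) resistance is R_s‖R_g = 253.4 kΩ.
Fractional drop under load = R_th/(R_th + R_L) = 253.4 / (253.4 + 9080) = 0.02715.
So the output falls by 2.72 %.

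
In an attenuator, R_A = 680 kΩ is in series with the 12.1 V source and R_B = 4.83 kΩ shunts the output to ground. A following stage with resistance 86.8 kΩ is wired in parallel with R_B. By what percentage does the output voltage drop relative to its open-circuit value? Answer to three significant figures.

5.24 %

The divider's output (Thévenin) resistance is R_A‖R_B = 4.796 kΩ.
Fractional drop under load = R_th/(R_th + R_L) = 4.796 / (4.796 + 86.8) = 0.05236.
So the output falls by 5.24 %.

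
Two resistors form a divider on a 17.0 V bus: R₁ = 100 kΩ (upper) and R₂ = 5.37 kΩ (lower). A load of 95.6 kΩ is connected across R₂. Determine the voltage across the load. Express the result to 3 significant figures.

The load sits in parallel with R₂: R₂‖R_L = (5.37 × 95.6) / (5.37 + 95.6) = 5.084 kΩ.
V_out = 17.0 × 5.084 / (100 + 5.084) = 17.0 × 5.084/105.1 = 0.823 V.
(Unloaded it would have been 0.866 V.)

V_out ≈ 0.823 V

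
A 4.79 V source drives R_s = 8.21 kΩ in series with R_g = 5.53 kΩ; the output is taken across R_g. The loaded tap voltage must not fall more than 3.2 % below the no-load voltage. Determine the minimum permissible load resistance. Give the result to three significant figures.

R_L(min) ≈ 100 kΩ

Output resistance R_th = R_s‖R_g = (8.21 × 5.53)/13.74 = 3.304 kΩ.
The fractional drop is R_th/(R_th + R_L); requiring this ≤ 0.0320 gives R_L ≥ R_th(1/0.0320 − 1) = 3.304 × 30.25 = 100 kΩ.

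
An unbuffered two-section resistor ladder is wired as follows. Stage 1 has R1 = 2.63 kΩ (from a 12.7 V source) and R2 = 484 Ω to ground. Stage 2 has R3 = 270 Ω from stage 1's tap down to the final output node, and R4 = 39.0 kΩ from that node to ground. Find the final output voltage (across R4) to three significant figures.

V_out ≈ 1.94 V

Stage 2 presents R3+R4 = 39270 Ω as a load on stage 1's tap.
Stage 1's lower leg becomes R2‖(R3+R4) = 478.1 Ω, so V_mid = 12.7 × 478.1/3108 = 1.954 V.
Stage 2 is itself unloaded: V_out = V_mid × R4/(R3+R4) = 1.954 × 39000/39270 = 1.94 V.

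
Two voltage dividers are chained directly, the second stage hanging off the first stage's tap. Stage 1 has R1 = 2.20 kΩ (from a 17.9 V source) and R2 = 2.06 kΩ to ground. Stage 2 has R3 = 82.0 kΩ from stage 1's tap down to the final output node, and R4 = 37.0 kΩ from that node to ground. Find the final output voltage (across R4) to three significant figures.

V_out ≈ 2.67 V

Stage 2 presents R3+R4 = 119.0 kΩ as a load on stage 1's tap.
Stage 1's lower leg becomes R2‖(R3+R4) = 2.025 kΩ, so V_mid = 17.9 × 2.025/4.225 = 8.579 V.
Stage 2 is itself unloaded: V_out = V_mid × R4/(R3+R4) = 8.579 × 37.0/119.0 = 2.67 V.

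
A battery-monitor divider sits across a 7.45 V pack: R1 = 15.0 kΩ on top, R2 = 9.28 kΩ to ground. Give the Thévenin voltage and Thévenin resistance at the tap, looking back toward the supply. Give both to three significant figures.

V_th is the open-circuit tap voltage: 7.45 × 9.28/(15.0 + 9.28) = 2.85 V.
With the supply zeroed, R1 and R2 appear in parallel from the tap: R_th = R1‖R2 = (15.0 × 9.28)/24.28 = 5.73 kΩ.

V_th = 2.85 V, R_th = 5.73 kΩ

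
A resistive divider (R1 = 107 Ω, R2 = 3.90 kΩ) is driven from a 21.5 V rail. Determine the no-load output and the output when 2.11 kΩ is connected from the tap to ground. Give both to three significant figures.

Unloaded: 20.9 V; loaded: 19.9 V

Open-circuit: V = 21.5 × 3900/(107 + 3900) = 20.9 V.
With the load, R2 becomes R2‖R_L = 1369 Ω, so V = 21.5 × 1369/1476 = 19.9 V.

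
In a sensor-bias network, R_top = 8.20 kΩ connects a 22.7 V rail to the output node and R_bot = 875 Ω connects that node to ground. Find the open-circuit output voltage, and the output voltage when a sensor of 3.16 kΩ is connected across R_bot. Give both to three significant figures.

Unloaded: 2.19 V; loaded: 1.75 V

Open-circuit: V = 22.7 × 875/(8200 + 875) = 2.19 V.
With the load, R_bot becomes R_bot‖R_L = 685.3 Ω, so V = 22.7 × 685.3/8885 = 1.75 V.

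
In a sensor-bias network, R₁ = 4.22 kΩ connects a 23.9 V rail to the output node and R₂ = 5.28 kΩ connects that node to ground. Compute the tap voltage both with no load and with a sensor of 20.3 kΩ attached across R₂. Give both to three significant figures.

Unloaded: 13.3 V; loaded: 11.9 V

Open-circuit: V = 23.9 × 5.28/(4.22 + 5.28) = 13.3 V.
With the load, R₂ becomes R₂‖R_L = 4.190 kΩ, so V = 23.9 × 4.190/8.410 = 11.9 V.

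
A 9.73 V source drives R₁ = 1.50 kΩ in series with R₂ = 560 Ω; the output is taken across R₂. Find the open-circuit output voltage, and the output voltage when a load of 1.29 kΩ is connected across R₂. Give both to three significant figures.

Unloaded: 2.65 V; loaded: 2.01 V

Open-circuit: V = 9.73 × 560/(1500 + 560) = 2.65 V.
With the load, R₂ becomes R₂‖R_L = 390.5 Ω, so V = 9.73 × 390.5/1890 = 2.01 V.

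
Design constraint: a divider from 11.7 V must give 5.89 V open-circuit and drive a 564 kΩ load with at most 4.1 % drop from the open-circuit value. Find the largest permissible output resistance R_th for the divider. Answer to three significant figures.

Loading drop = R_th/(R_th + R_L) ≤ 0.0410, so R_th ≤ R_L · ε/(1−ε) = 564 kΩ × 0.0410/0.9590 = 24.1 kΩ.
(Any R1, R2 with R2/(R1+R2) = 0.503 and R1‖R2 ≤ 24.1 kΩ will meet the spec.)

R_th ≤ 24.1 kΩ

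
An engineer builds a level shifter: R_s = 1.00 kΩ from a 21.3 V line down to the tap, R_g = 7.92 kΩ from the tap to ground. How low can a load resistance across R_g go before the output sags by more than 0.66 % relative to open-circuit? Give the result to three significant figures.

R_L(min) ≈ 134 kΩ

Output resistance R_th = R_s‖R_g = (1000 × 7920)/8920 = 887.9 Ω.
The fractional drop is R_th/(R_th + R_L); requiring this ≤ 0.00660 gives R_L ≥ R_th(1/0.00660 − 1) = 887.9 × 150.5 = 134 kΩ.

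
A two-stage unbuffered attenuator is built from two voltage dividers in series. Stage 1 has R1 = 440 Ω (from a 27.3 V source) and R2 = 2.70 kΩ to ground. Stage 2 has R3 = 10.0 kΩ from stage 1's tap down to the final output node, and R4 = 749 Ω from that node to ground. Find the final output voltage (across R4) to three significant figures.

V_out ≈ 1.58 V

Stage 2 presents R3+R4 = 10750 Ω as a load on stage 1's tap.
Stage 1's lower leg becomes R2‖(R3+R4) = 2158 Ω, so V_mid = 27.3 × 2158/2598 = 22.68 V.
Stage 2 is itself unloaded: V_out = V_mid × R4/(R3+R4) = 22.68 × 749/10750 = 1.58 V.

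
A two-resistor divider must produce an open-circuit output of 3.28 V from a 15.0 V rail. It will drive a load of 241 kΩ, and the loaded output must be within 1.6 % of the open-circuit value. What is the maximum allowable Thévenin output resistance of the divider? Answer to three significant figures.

R_th ≤ 3.92 kΩ

Loading drop = R_th/(R_th + R_L) ≤ 0.0160, so R_th ≤ R_L · ε/(1−ε) = 241 kΩ × 0.0160/0.9840 = 3.92 kΩ.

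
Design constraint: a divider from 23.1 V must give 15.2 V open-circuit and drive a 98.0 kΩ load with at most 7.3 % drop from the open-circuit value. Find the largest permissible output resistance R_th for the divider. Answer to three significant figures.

R_th ≤ 7.72 kΩ

Loading drop = R_th/(R_th + R_L) ≤ 0.0730, so R_th ≤ R_L · ε/(1−ε) = 98.0 kΩ × 0.0730/0.9270 = 7.72 kΩ.
(Any R1, R2 with R2/(R1+R2) = 0.658 and R1‖R2 ≤ 7.72 kΩ will meet the spec.)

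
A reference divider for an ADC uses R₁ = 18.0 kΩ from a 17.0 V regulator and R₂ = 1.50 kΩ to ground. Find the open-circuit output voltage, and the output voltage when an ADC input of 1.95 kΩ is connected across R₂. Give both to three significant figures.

Open-circuit: V = 17.0 × 1.50/(18.0 + 1.50) = 1.31 V.
With the load, R₂ becomes R₂‖R_L = 0.8478 kΩ, so V = 17.0 × 0.8478/18.85 = 0.765 V.

Unloaded: 1.31 V; loaded: 0.765 V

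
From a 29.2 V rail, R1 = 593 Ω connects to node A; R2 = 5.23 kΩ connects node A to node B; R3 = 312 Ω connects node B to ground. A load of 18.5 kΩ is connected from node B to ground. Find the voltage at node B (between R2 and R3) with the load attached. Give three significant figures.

At node B, R3 is in parallel with the load: R3‖R_L = 306.8 Ω.
Below node A the resistance is R2 + (R3‖R_L) = 5537 Ω, so V_A = 29.2 × 5537/6130 = 26.38 V.
Then V_B = V_A × (R3‖R_L)/(R2 + R3‖R_L) = 26.38 × 306.8/5537 = 1.46 V.

V ≈ 1.46 V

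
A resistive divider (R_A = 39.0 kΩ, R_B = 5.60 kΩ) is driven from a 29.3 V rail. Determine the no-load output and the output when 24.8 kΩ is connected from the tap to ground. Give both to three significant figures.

Unloaded: 3.68 V; loaded: 3.07 V

Open-circuit: V = 29.3 × 5.60/(39.0 + 5.60) = 3.68 V.
With the load, R_B becomes R_B‖R_L = 4.568 kΩ, so V = 29.3 × 4.568/43.57 = 3.07 V.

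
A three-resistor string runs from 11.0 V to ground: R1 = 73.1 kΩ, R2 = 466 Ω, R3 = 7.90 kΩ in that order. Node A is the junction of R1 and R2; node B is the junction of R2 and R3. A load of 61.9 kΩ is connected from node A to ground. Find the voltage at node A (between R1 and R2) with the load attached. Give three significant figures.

Below node A the series string R2+R3 = 8366 Ω sits in parallel with the 61900 Ω load: 7370 Ω.
V_A = 11.0 × 7370/(73100 + 7370) = 1.01 V.

V ≈ 1.01 V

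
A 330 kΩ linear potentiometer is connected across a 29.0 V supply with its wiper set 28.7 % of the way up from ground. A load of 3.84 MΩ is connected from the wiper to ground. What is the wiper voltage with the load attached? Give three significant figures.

V ≈ 8.18 V

The wiper splits the pot into (1−α)R = 235.3 kΩ above and αR = 94.71 kΩ below.
Lower section ‖ load = 92.43 kΩ.
V_wiper = 29.0 × 92.43/(235.3 + 92.43) = 8.18 V.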